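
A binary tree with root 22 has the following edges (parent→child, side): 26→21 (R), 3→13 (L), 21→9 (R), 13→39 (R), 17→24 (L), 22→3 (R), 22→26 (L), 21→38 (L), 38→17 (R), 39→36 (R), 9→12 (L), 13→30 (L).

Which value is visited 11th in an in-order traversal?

In-order visits the left subtree, then the node, then the right subtree.
At 22: go left to 26.
  At 26: no left child.
  Visit 26.
  At 26: go right to 21.
    At 21: go left to 38.
      At 38: no left child.
      Visit 38.
      At 38: go right to 17.
        At 17: go left to 24.
          24 is a leaf — visit 24.
        Visit 17.
        At 17: no right child.
    Visit 21.
    At 21: go right to 9.
      At 9: go left to 12.
        12 is a leaf — visit 12.
      Visit 9.
      At 9: no right child.
Visit 22.
At 22: go right to 3.
  At 3: go left to 13.
    At 13: go left to 30.
      30 is a leaf — visit 30.
    Visit 13.
    At 13: go right to 39.
      At 39: no left child.
      Visit 39.
      At 39: go right to 36.
        36 is a leaf — visit 36.
  Visit 3.
  At 3: no right child.
Full in-order sequence: 26, 38, 24, 17, 21, 12, 9, 22, 30, 13, 39, 36, 3.

39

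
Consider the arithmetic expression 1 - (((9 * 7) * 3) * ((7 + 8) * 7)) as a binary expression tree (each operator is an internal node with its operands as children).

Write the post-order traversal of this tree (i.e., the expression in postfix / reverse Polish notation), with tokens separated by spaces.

Post-order on an expression tree gives postfix notation: for each operator, emit left operand, right operand, then the operator.

1 9 7 * 3 * 7 8 + 7 * * -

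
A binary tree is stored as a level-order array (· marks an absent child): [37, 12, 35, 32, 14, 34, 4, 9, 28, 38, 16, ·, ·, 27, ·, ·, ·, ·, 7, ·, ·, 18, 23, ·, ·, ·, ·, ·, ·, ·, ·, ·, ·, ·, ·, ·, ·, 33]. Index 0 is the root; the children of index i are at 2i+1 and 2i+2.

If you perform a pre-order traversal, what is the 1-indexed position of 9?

Pre-order visits the node, then its left subtree, then its right subtree.
Visit 37.
At 37: go left to 12.
  Visit 12.
  At 12: go left to 32.
    Visit 32.
    At 32: go left to 9.
      9 is a leaf — visit 9.
    At 32: go right to 28.
      Visit 28.
      At 28: no left child.
      At 28: go right to 7.
        Visit 7.
        At 7: go left to 33.
          33 is a leaf — visit 33.
        At 7: no right child.
  At 12: go right to 14.
    Visit 14.
    At 14: go left to 38.
      38 is a leaf — visit 38.
    At 14: go right to 16.
      Visit 16.
      At 16: go left to 18.
        18 is a leaf — visit 18.
      At 16: go right to 23.
        23 is a leaf — visit 23.
At 37: go right to 35.
  Visit 35.
  At 35: go left to 34.
    34 is a leaf — visit 34.
  At 35: go right to 4.
    Visit 4.
    At 4: go left to 27.
      27 is a leaf — visit 27.
    At 4: no right child.
Full pre-order sequence: 37, 12, 32, 9, 28, 7, 33, 14, 38, 16, 18, 23, 35, 34, 4, 27.

4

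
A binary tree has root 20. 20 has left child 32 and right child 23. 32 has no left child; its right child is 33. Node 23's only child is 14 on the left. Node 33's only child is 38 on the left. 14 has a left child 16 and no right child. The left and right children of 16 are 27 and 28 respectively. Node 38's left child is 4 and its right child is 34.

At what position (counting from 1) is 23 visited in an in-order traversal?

In-order visits the left subtree, then the node, then the right subtree.
At 20: go left to 32.
  At 32: no left child.
  Visit 32.
  At 32: go right to 33.
    At 33: go left to 38.
      At 38: go left to 4.
        4 is a leaf — visit 4.
      Visit 38.
      At 38: go right to 34.
        34 is a leaf — visit 34.
    Visit 33.
    At 33: no right child.
Visit 20.
At 20: go right to 23.
  At 23: go left to 14.
    At 14: go left to 16.
      At 16: go left to 27.
        27 is a leaf — visit 27.
      Visit 16.
      At 16: go right to 28.
        28 is a leaf — visit 28.
    Visit 14.
    At 14: no right child.
  Visit 23.
  At 23: no right child.
Full in-order sequence: 32, 4, 38, 34, 33, 20, 27, 16, 28, 14, 23.

11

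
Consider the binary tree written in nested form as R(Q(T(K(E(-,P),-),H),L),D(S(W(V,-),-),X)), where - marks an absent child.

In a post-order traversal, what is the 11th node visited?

Post-order visits the left subtree, then the right subtree, then the node.
At R: go left to Q.
  At Q: go left to T.
    At T: go left to K.
      At K: go left to E.
        At E: no left child.
        At E: go right to P.
          P is a leaf — visit P.
        Visit E.
      At K: no right child.
      Visit K.
    At T: go right to H.
      H is a leaf — visit H.
    Visit T.
  At Q: go right to L.
    L is a leaf — visit L.
  Visit Q.
At R: go right to D.
  At D: go left to S.
    At S: go left to W.
      At W: go left to V.
        V is a leaf — visit V.
      At W: no right child.
      Visit W.
    At S: no right child.
    Visit S.
  At D: go right to X.
    X is a leaf — visit X.
  Visit D.
Visit R.
Full post-order sequence: P, E, K, H, T, L, Q, V, W, S, X, D, R.

X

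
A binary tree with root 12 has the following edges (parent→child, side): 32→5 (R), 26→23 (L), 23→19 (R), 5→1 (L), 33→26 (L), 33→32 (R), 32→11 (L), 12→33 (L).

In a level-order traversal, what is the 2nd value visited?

33

Level-order visits nodes level by level from the root, left to right within each level.
Level 0: 12
Level 1: 33
Level 2: 26, 32
Level 3: 23, 11, 5
Level 4: 19, 1
Full level-order sequence: 12, 33, 26, 32, 23, 11, 5, 19, 1.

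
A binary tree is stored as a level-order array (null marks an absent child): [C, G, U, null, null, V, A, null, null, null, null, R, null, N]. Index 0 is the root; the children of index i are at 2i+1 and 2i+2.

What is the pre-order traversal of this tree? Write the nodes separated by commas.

Pre-order visits the node, then its left subtree, then its right subtree.
Visit C.
At C: go left to G.
  G is a leaf — visit G.
At C: go right to U.
  Visit U.
  At U: go left to V.
    Visit V.
    At V: go left to R.
      R is a leaf — visit R.
    At V: no right child.
  At U: go right to A.
    Visit A.
    At A: go left to N.
      N is a leaf — visit N.
    At A: no right child.

C, G, U, V, R, A, N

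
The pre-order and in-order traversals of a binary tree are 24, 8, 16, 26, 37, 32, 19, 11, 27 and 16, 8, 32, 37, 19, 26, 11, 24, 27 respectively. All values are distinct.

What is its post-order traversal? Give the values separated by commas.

The first element of pre-order is the root; it splits in-order into left and right subtrees.
Root 24: left subtree has 7 nodes {16, 8, 32, 37, 19, 26, 11}, right has 1 {27}.
  Root 8: left subtree has 1 node {16}, right has 5 {32, 37, 19, 26, 11}.
    Root 26: left subtree has 3 nodes {32, 37, 19}, right has 1 {11}.
      Root 37: left subtree has 1 node {32}, right has 1 {19}.

16, 32, 19, 37, 11, 26, 8, 27, 24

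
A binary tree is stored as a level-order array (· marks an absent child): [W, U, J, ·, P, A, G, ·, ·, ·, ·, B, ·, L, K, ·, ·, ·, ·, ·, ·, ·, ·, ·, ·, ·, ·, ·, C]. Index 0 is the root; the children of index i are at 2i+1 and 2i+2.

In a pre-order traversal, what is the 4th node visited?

Pre-order visits the node, then its left subtree, then its right subtree.
Visit W.
At W: go left to U.
  Visit U.
  At U: no left child.
  At U: go right to P.
    P is a leaf — visit P.
At W: go right to J.
  Visit J.
  At J: go left to A.
    Visit A.
    At A: go left to B.
      B is a leaf — visit B.
    At A: no right child.
  At J: go right to G.
    Visit G.
    At G: go left to L.
      Visit L.
      At L: no left child.
      At L: go right to C.
        C is a leaf — visit C.
    At G: go right to K.
      K is a leaf — visit K.
Full pre-order sequence: W, U, P, J, A, B, G, L, C, K.

J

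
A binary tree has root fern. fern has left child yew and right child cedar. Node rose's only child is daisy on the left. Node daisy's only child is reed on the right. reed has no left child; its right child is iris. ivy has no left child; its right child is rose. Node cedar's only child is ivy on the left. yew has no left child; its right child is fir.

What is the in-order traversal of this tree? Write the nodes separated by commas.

In-order visits the left subtree, then the node, then the right subtree.
At fern: go left to yew.
  At yew: no left child.
  Visit yew.
  At yew: go right to fir.
    fir is a leaf — visit fir.
Visit fern.
At fern: go right to cedar.
  At cedar: go left to ivy.
    At ivy: no left child.
    Visit ivy.
    At ivy: go right to rose.
      At rose: go left to daisy.
        At daisy: no left child.
        Visit daisy.
        At daisy: go right to reed.
          At reed: no left child.
          Visit reed.
          At reed: go right to iris.
            iris is a leaf — visit iris.
      Visit rose.
      At rose: no right child.
  Visit cedar.
  At cedar: no right child.

yew, fir, fern, ivy, daisy, reed, iris, rose, cedar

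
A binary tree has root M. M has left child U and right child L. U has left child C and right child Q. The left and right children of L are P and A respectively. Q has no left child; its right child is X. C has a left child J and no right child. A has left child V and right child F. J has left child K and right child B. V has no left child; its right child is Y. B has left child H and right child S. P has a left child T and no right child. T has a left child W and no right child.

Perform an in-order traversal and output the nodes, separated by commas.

K, J, H, B, S, C, U, Q, X, M, W, T, P, L, V, Y, A, F

In-order visits the left subtree, then the node, then the right subtree.
At M: go left to U.
  At U: go left to C.
    At C: go left to J.
      At J: go left to K.
        K is a leaf — visit K.
      Visit J.
      At J: go right to B.
        At B: go left to H.
          H is a leaf — visit H.
        Visit B.
        At B: go right to S.
          S is a leaf — visit S.
    Visit C.
    At C: no right child.
  Visit U.
  At U: go right to Q.
    At Q: no left child.
    Visit Q.
    At Q: go right to X.
      X is a leaf — visit X.
Visit M.
At M: go right to L.
  At L: go left to P.
    At P: go left to T.
      At T: go left to W.
        W is a leaf — visit W.
      Visit T.
      At T: no right child.
    Visit P.
    At P: no right child.
  Visit L.
  At L: go right to A.
    At A: go left to V.
      At V: no left child.
      Visit V.
      At V: go right to Y.
        Y is a leaf — visit Y.
    Visit A.
    At A: go right to F.
      F is a leaf — visit F.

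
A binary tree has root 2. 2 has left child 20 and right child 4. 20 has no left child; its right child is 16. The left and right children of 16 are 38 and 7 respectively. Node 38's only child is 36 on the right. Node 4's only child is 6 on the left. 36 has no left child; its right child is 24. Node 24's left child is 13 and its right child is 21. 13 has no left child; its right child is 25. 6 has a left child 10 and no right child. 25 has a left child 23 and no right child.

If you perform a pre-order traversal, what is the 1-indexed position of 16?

Pre-order visits the node, then its left subtree, then its right subtree.
Visit 2.
At 2: go left to 20.
  Visit 20.
  At 20: no left child.
  At 20: go right to 16.
    Visit 16.
    At 16: go left to 38.
      Visit 38.
      At 38: no left child.
      At 38: go right to 36.
        Visit 36.
        At 36: no left child.
        At 36: go right to 24.
          Visit 24.
          At 24: go left to 13.
            Visit 13.
            At 13: no left child.
            At 13: go right to 25.
              Visit 25.
              At 25: go left to 23.
                23 is a leaf — visit 23.
              At 25: no right child.
          At 24: go right to 21.
            21 is a leaf — visit 21.
    At 16: go right to 7.
      7 is a leaf — visit 7.
At 2: go right to 4.
  Visit 4.
  At 4: go left to 6.
    Visit 6.
    At 6: go left to 10.
      10 is a leaf — visit 10.
    At 6: no right child.
  At 4: no right child.
Full pre-order sequence: 2, 20, 16, 38, 36, 24, 13, 25, 23, 21, 7, 4, 6, 10.

3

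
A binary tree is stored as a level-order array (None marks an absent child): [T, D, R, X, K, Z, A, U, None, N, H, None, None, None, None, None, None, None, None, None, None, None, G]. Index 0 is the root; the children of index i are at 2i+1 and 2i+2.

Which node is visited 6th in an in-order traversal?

H

In-order visits the left subtree, then the node, then the right subtree.
At T: go left to D.
  At D: go left to X.
    At X: go left to U.
      U is a leaf — visit U.
    Visit X.
    At X: no right child.
  Visit D.
  At D: go right to K.
    At K: go left to N.
      N is a leaf — visit N.
    Visit K.
    At K: go right to H.
      At H: no left child.
      Visit H.
      At H: go right to G.
        G is a leaf — visit G.
Visit T.
At T: go right to R.
  At R: go left to Z.
    Z is a leaf — visit Z.
  Visit R.
  At R: go right to A.
    A is a leaf — visit A.
Full in-order sequence: U, X, D, N, K, H, G, T, Z, R, A.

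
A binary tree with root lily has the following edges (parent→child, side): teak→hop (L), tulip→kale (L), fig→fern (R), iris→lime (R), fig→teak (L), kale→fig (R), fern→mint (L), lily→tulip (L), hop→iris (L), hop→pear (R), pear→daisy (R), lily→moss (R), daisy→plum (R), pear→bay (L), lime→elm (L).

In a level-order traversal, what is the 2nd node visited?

tulip

Level-order visits nodes level by level from the root, left to right within each level.
Level 0: lily
Level 1: tulip, moss
Level 2: kale
Level 3: fig
Level 4: teak, fern
Level 5: hop, mint
Level 6: iris, pear
Level 7: lime, bay, daisy
Level 8: elm, plum
Full level-order sequence: lily, tulip, moss, kale, fig, teak, fern, hop, mint, iris, pear, lime, bay, daisy, elm, plum.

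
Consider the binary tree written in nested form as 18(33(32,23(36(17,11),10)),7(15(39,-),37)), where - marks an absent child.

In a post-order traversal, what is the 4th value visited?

Post-order visits the left subtree, then the right subtree, then the node.
At 18: go left to 33.
  At 33: go left to 32.
    32 is a leaf — visit 32.
  At 33: go right to 23.
    At 23: go left to 36.
      At 36: go left to 17.
        17 is a leaf — visit 17.
      At 36: go right to 11.
        11 is a leaf — visit 11.
      Visit 36.
    At 23: go right to 10.
      10 is a leaf — visit 10.
    Visit 23.
  Visit 33.
At 18: go right to 7.
  At 7: go left to 15.
    At 15: go left to 39.
      39 is a leaf — visit 39.
    At 15: no right child.
    Visit 15.
  At 7: go right to 37.
    37 is a leaf — visit 37.
  Visit 7.
Visit 18.
Full post-order sequence: 32, 17, 11, 36, 10, 23, 33, 39, 15, 37, 7, 18.

36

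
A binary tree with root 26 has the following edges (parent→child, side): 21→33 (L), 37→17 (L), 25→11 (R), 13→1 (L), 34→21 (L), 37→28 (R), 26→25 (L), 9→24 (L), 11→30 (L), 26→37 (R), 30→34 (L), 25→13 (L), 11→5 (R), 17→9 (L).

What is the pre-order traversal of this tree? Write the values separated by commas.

26, 25, 13, 1, 11, 30, 34, 21, 33, 5, 37, 17, 9, 24, 28

Pre-order visits the node, then its left subtree, then its right subtree.
Visit 26.
At 26: go left to 25.
  Visit 25.
  At 25: go left to 13.
    Visit 13.
    At 13: go left to 1.
      1 is a leaf — visit 1.
    At 13: no right child.
  At 25: go right to 11.
    Visit 11.
    At 11: go left to 30.
      Visit 30.
      At 30: go left to 34.
        Visit 34.
        At 34: go left to 21.
          Visit 21.
          At 21: go left to 33.
            33 is a leaf — visit 33.
          At 21: no right child.
        At 34: no right child.
      At 30: no right child.
    At 11: go right to 5.
      5 is a leaf — visit 5.
At 26: go right to 37.
  Visit 37.
  At 37: go left to 17.
    Visit 17.
    At 17: go left to 9.
      Visit 9.
      At 9: go left to 24.
        24 is a leaf — visit 24.
      At 9: no right child.
    At 17: no right child.
  At 37: go right to 28.
    28 is a leaf — visit 28.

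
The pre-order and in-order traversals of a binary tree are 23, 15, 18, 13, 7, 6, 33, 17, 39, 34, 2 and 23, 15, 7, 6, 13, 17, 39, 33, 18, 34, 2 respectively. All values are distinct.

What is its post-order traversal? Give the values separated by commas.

The first element of pre-order is the root; it splits in-order into left and right subtrees.
Root 23: left subtree has 0 nodes { }, right has 10 {15, 7, 6, 13, 17, 39, 33, 18, 34, 2}.
  Root 15: left subtree has 0 nodes { }, right has 9 {7, 6, 13, 17, 39, 33, 18, 34, 2}.
    Root 18: left subtree has 6 nodes {7, 6, 13, 17, 39, 33}, right has 2 {34, 2}.
      Root 13: left subtree has 2 nodes {7, 6}, right has 3 {17, 39, 33}.
        Root 7: left subtree has 0 nodes { }, right has 1 {6}.
        Root 33: left subtree has 2 nodes {17, 39}, right has 0 { }.
          Root 17: left subtree has 0 nodes { }, right has 1 {39}.
      Root 34: left subtree has 0 nodes { }, right has 1 {2}.

6, 7, 39, 17, 33, 13, 2, 34, 18, 15, 23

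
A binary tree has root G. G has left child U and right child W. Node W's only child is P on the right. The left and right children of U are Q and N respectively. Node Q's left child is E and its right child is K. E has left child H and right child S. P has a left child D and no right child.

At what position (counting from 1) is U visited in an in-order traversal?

In-order visits the left subtree, then the node, then the right subtree.
At G: go left to U.
  At U: go left to Q.
    At Q: go left to E.
      At E: go left to H.
        H is a leaf — visit H.
      Visit E.
      At E: go right to S.
        S is a leaf — visit S.
    Visit Q.
    At Q: go right to K.
      K is a leaf — visit K.
  Visit U.
  At U: go right to N.
    N is a leaf — visit N.
Visit G.
At G: go right to W.
  At W: no left child.
  Visit W.
  At W: go right to P.
    At P: go left to D.
      D is a leaf — visit D.
    Visit P.
    At P: no right child.
Full in-order sequence: H, E, S, Q, K, U, N, G, W, D, P.

6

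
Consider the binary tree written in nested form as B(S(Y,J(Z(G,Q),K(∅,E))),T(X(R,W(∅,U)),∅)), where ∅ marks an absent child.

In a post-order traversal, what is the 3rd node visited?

Q

Post-order visits the left subtree, then the right subtree, then the node.
At B: go left to S.
  At S: go left to Y.
    Y is a leaf — visit Y.
  At S: go right to J.
    At J: go left to Z.
      At Z: go left to G.
        G is a leaf — visit G.
      At Z: go right to Q.
        Q is a leaf — visit Q.
      Visit Z.
    At J: go right to K.
      At K: no left child.
      At K: go right to E.
        E is a leaf — visit E.
      Visit K.
    Visit J.
  Visit S.
At B: go right to T.
  At T: go left to X.
    At X: go left to R.
      R is a leaf — visit R.
    At X: go right to W.
      At W: no left child.
      At W: go right to U.
        U is a leaf — visit U.
      Visit W.
    Visit X.
  At T: no right child.
  Visit T.
Visit B.
Full post-order sequence: Y, G, Q, Z, E, K, J, S, R, U, W, X, T, B.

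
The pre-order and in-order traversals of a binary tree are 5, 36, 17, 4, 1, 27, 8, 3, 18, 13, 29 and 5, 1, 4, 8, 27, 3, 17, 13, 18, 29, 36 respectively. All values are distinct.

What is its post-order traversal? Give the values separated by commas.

The first element of pre-order is the root; it splits in-order into left and right subtrees.
Root 5: left subtree has 0 nodes { }, right has 10 {1, 4, 8, 27, 3, 17, 13, 18, 29, 36}.
  Root 36: left subtree has 9 nodes {1, 4, 8, 27, 3, 17, 13, 18, 29}, right has 0 { }.
    Root 17: left subtree has 5 nodes {1, 4, 8, 27, 3}, right has 3 {13, 18, 29}.
      Root 4: left subtree has 1 node {1}, right has 3 {8, 27, 3}.
        Root 27: left subtree has 1 node {8}, right has 1 {3}.
      Root 18: left subtree has 1 node {13}, right has 1 {29}.

1, 8, 3, 27, 4, 13, 29, 18, 17, 36, 5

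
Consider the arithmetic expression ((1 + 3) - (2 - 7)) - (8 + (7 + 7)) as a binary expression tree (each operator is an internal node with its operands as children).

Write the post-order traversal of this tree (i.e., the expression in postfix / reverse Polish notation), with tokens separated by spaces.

1 3 + 2 7 - - 8 7 7 + + -

Post-order on an expression tree gives postfix notation: for each operator, emit left operand, right operand, then the operator.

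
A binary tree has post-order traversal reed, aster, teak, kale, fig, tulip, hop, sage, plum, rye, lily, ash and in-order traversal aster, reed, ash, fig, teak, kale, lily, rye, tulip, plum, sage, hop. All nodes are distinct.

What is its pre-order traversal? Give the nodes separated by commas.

ash, aster, reed, lily, fig, kale, teak, rye, plum, tulip, sage, hop

The last element of post-order is the root; it splits in-order into left and right subtrees.
Root ash: left subtree has 2 nodes {aster, reed}, right has 9 {fig, teak, kale, lily, rye, tulip, plum, sage, hop}.
  Root aster: left subtree has 0 nodes { }, right has 1 {reed}.
  Root lily: left subtree has 3 nodes {fig, teak, kale}, right has 5 {rye, tulip, plum, sage, hop}.
    Root fig: left subtree has 0 nodes { }, right has 2 {teak, kale}.
      Root kale: left subtree has 1 node {teak}, right has 0 { }.
    Root rye: left subtree has 0 nodes { }, right has 4 {tulip, plum, sage, hop}.
      Root plum: left subtree has 1 node {tulip}, right has 2 {sage, hop}.
        Root sage: left subtree has 0 nodes { }, right has 1 {hop}.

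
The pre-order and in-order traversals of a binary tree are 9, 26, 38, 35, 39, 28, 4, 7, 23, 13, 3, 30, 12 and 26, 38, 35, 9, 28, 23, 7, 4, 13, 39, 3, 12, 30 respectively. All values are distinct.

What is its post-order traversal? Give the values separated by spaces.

The first element of pre-order is the root; it splits in-order into left and right subtrees.
Root 9: left subtree has 3 nodes {26, 38, 35}, right has 9 {28, 23, 7, 4, 13, 39, 3, 12, 30}.
  Root 26: left subtree has 0 nodes { }, right has 2 {38, 35}.
    Root 38: left subtree has 0 nodes { }, right has 1 {35}.
  Root 39: left subtree has 5 nodes {28, 23, 7, 4, 13}, right has 3 {3, 12, 30}.
    Root 28: left subtree has 0 nodes { }, right has 4 {23, 7, 4, 13}.
      Root 4: left subtree has 2 nodes {23, 7}, right has 1 {13}.
        Root 7: left subtree has 1 node {23}, right has 0 { }.
    Root 3: left subtree has 0 nodes { }, right has 2 {12, 30}.
      Root 30: left subtree has 1 node {12}, right has 0 { }.

35 38 26 23 7 13 4 28 12 30 3 39 9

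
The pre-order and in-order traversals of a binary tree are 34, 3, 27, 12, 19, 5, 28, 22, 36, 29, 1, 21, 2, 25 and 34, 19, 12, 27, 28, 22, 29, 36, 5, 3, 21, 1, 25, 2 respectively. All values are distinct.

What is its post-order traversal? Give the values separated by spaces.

The first element of pre-order is the root; it splits in-order into left and right subtrees.
Root 34: left subtree has 0 nodes { }, right has 13 {19, 12, 27, 28, 22, 29, 36, 5, 3, 21, 1, 25, 2}.
  Root 3: left subtree has 8 nodes {19, 12, 27, 28, 22, 29, 36, 5}, right has 4 {21, 1, 25, 2}.
    Root 27: left subtree has 2 nodes {19, 12}, right has 5 {28, 22, 29, 36, 5}.
      Root 12: left subtree has 1 node {19}, right has 0 { }.
      Root 5: left subtree has 4 nodes {28, 22, 29, 36}, right has 0 { }.
        Root 28: left subtree has 0 nodes { }, right has 3 {22, 29, 36}.
          Root 22: left subtree has 0 nodes { }, right has 2 {29, 36}.
            Root 36: left subtree has 1 node {29}, right has 0 { }.
    Root 1: left subtree has 1 node {21}, right has 2 {25, 2}.
      Root 2: left subtree has 1 node {25}, right has 0 { }.

19 12 29 36 22 28 5 27 21 25 2 1 3 34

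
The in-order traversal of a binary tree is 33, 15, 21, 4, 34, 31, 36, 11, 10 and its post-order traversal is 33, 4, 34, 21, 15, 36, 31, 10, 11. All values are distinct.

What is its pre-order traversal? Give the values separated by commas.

11, 31, 15, 33, 21, 34, 4, 36, 10

The last element of post-order is the root; it splits in-order into left and right subtrees.
Root 11: left subtree has 7 nodes {33, 15, 21, 4, 34, 31, 36}, right has 1 {10}.
  Root 31: left subtree has 5 nodes {33, 15, 21, 4, 34}, right has 1 {36}.
    Root 15: left subtree has 1 node {33}, right has 3 {21, 4, 34}.
      Root 21: left subtree has 0 nodes { }, right has 2 {4, 34}.
        Root 34: left subtree has 1 node {4}, right has 0 { }.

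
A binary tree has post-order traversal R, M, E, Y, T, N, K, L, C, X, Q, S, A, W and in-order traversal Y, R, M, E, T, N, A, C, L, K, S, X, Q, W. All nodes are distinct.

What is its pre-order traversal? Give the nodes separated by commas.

The last element of post-order is the root; it splits in-order into left and right subtrees.
Root W: left subtree has 13 nodes {Y, R, M, E, T, N, A, C, L, K, S, X, Q}, right has 0 { }.
  Root A: left subtree has 6 nodes {Y, R, M, E, T, N}, right has 6 {C, L, K, S, X, Q}.
    Root N: left subtree has 5 nodes {Y, R, M, E, T}, right has 0 { }.
      Root T: left subtree has 4 nodes {Y, R, M, E}, right has 0 { }.
        Root Y: left subtree has 0 nodes { }, right has 3 {R, M, E}.
          Root E: left subtree has 2 nodes {R, M}, right has 0 { }.
            Root M: left subtree has 1 node {R}, right has 0 { }.
    Root S: left subtree has 3 nodes {C, L, K}, right has 2 {X, Q}.
      Root C: left subtree has 0 nodes { }, right has 2 {L, K}.
        Root L: left subtree has 0 nodes { }, right has 1 {K}.
      Root Q: left subtree has 1 node {X}, right has 0 { }.

W, A, N, T, Y, E, M, R, S, C, L, K, Q, X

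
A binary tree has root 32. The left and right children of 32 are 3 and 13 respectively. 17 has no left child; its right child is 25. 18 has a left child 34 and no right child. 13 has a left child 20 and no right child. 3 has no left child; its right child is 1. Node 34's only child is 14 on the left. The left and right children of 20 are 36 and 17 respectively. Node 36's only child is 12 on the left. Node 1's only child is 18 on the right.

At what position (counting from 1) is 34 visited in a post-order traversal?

2

Post-order visits the left subtree, then the right subtree, then the node.
At 32: go left to 3.
  At 3: no left child.
  At 3: go right to 1.
    At 1: no left child.
    At 1: go right to 18.
      At 18: go left to 34.
        At 34: go left to 14.
          14 is a leaf — visit 14.
        At 34: no right child.
        Visit 34.
      At 18: no right child.
      Visit 18.
    Visit 1.
  Visit 3.
At 32: go right to 13.
  At 13: go left to 20.
    At 20: go left to 36.
      At 36: go left to 12.
        12 is a leaf — visit 12.
      At 36: no right child.
      Visit 36.
    At 20: go right to 17.
      At 17: no left child.
      At 17: go right to 25.
        25 is a leaf — visit 25.
      Visit 17.
    Visit 20.
  At 13: no right child.
  Visit 13.
Visit 32.
Full post-order sequence: 14, 34, 18, 1, 3, 12, 36, 25, 17, 20, 13, 32.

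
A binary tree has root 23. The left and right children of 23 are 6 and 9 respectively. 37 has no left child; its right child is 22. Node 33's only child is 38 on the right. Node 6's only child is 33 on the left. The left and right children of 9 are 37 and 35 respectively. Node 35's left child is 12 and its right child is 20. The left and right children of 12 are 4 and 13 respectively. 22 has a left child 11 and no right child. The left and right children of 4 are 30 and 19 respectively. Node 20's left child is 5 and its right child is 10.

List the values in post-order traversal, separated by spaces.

Post-order visits the left subtree, then the right subtree, then the node.
At 23: go left to 6.
  At 6: go left to 33.
    At 33: no left child.
    At 33: go right to 38.
      38 is a leaf — visit 38.
    Visit 33.
  At 6: no right child.
  Visit 6.
At 23: go right to 9.
  At 9: go left to 37.
    At 37: no left child.
    At 37: go right to 22.
      At 22: go left to 11.
        11 is a leaf — visit 11.
      At 22: no right child.
      Visit 22.
    Visit 37.
  At 9: go right to 35.
    At 35: go left to 12.
      At 12: go left to 4.
        At 4: go left to 30.
          30 is a leaf — visit 30.
        At 4: go right to 19.
          19 is a leaf — visit 19.
        Visit 4.
      At 12: go right to 13.
        13 is a leaf — visit 13.
      Visit 12.
    At 35: go right to 20.
      At 20: go left to 5.
        5 is a leaf — visit 5.
      At 20: go right to 10.
        10 is a leaf — visit 10.
      Visit 20.
    Visit 35.
  Visit 9.
Visit 23.

38 33 6 11 22 37 30 19 4 13 12 5 10 20 35 9 23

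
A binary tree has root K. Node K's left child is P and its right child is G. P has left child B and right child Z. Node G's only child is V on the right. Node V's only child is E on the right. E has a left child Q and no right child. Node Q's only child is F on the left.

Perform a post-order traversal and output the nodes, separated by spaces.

B Z P F Q E V G K

Post-order visits the left subtree, then the right subtree, then the node.
At K: go left to P.
  At P: go left to B.
    B is a leaf — visit B.
  At P: go right to Z.
    Z is a leaf — visit Z.
  Visit P.
At K: go right to G.
  At G: no left child.
  At G: go right to V.
    At V: no left child.
    At V: go right to E.
      At E: go left to Q.
        At Q: go left to F.
          F is a leaf — visit F.
        At Q: no right child.
        Visit Q.
      At E: no right child.
      Visit E.
    Visit V.
  Visit G.
Visit K.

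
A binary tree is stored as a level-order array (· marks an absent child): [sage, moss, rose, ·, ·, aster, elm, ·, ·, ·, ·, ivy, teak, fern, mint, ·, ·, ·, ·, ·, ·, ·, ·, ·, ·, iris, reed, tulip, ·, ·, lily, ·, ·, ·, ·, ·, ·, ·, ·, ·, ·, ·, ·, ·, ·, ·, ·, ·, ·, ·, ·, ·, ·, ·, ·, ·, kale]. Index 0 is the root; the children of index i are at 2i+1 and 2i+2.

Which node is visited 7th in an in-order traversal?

reed

In-order visits the left subtree, then the node, then the right subtree.
At sage: go left to moss.
  moss is a leaf — visit moss.
Visit sage.
At sage: go right to rose.
  At rose: go left to aster.
    At aster: go left to ivy.
      ivy is a leaf — visit ivy.
    Visit aster.
    At aster: go right to teak.
      At teak: go left to iris.
        iris is a leaf — visit iris.
      Visit teak.
      At teak: go right to reed.
        reed is a leaf — visit reed.
  Visit rose.
  At rose: go right to elm.
    At elm: go left to fern.
      At fern: go left to tulip.
        At tulip: no left child.
        Visit tulip.
        At tulip: go right to kale.
          kale is a leaf — visit kale.
      Visit fern.
      At fern: no right child.
    Visit elm.
    At elm: go right to mint.
      At mint: no left child.
      Visit mint.
      At mint: go right to lily.
        lily is a leaf — visit lily.
Full in-order sequence: moss, sage, ivy, aster, iris, teak, reed, rose, tulip, kale, fern, elm, mint, lily.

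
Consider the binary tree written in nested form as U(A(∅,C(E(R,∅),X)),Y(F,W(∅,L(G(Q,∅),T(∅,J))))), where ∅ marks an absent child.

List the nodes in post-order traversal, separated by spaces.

Post-order visits the left subtree, then the right subtree, then the node.
At U: go left to A.
  At A: no left child.
  At A: go right to C.
    At C: go left to E.
      At E: go left to R.
        R is a leaf — visit R.
      At E: no right child.
      Visit E.
    At C: go right to X.
      X is a leaf — visit X.
    Visit C.
  Visit A.
At U: go right to Y.
  At Y: go left to F.
    F is a leaf — visit F.
  At Y: go right to W.
    At W: no left child.
    At W: go right to L.
      At L: go left to G.
        At G: go left to Q.
          Q is a leaf — visit Q.
        At G: no right child.
        Visit G.
      At L: go right to T.
        At T: no left child.
        At T: go right to J.
          J is a leaf — visit J.
        Visit T.
      Visit L.
    Visit W.
  Visit Y.
Visit U.

R E X C A F Q G J T L W Y U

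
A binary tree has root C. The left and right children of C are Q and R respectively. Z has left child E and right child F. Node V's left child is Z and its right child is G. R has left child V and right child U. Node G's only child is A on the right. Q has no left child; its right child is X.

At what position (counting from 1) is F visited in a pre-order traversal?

Pre-order visits the node, then its left subtree, then its right subtree.
Visit C.
At C: go left to Q.
  Visit Q.
  At Q: no left child.
  At Q: go right to X.
    X is a leaf — visit X.
At C: go right to R.
  Visit R.
  At R: go left to V.
    Visit V.
    At V: go left to Z.
      Visit Z.
      At Z: go left to E.
        E is a leaf — visit E.
      At Z: go right to F.
        F is a leaf — visit F.
    At V: go right to G.
      Visit G.
      At G: no left child.
      At G: go right to A.
        A is a leaf — visit A.
  At R: go right to U.
    U is a leaf — visit U.
Full pre-order sequence: C, Q, X, R, V, Z, E, F, G, A, U.

8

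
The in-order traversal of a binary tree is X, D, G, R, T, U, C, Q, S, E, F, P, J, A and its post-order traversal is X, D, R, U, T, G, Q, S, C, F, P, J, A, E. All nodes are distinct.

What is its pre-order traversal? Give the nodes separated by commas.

The last element of post-order is the root; it splits in-order into left and right subtrees.
Root E: left subtree has 9 nodes {X, D, G, R, T, U, C, Q, S}, right has 4 {F, P, J, A}.
  Root C: left subtree has 6 nodes {X, D, G, R, T, U}, right has 2 {Q, S}.
    Root G: left subtree has 2 nodes {X, D}, right has 3 {R, T, U}.
      Root D: left subtree has 1 node {X}, right has 0 { }.
      Root T: left subtree has 1 node {R}, right has 1 {U}.
    Root S: left subtree has 1 node {Q}, right has 0 { }.
  Root A: left subtree has 3 nodes {F, P, J}, right has 0 { }.
    Root J: left subtree has 2 nodes {F, P}, right has 0 { }.
      Root P: left subtree has 1 node {F}, right has 0 { }.

E, C, G, D, X, T, R, U, S, Q, A, J, P, F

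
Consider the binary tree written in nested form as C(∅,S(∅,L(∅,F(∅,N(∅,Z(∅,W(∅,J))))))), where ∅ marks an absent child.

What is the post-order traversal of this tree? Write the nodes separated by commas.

Post-order visits the left subtree, then the right subtree, then the node.
At C: no left child.
At C: go right to S.
  At S: no left child.
  At S: go right to L.
    At L: no left child.
    At L: go right to F.
      At F: no left child.
      At F: go right to N.
        At N: no left child.
        At N: go right to Z.
          At Z: no left child.
          At Z: go right to W.
            At W: no left child.
            At W: go right to J.
              J is a leaf — visit J.
            Visit W.
          Visit Z.
        Visit N.
      Visit F.
    Visit L.
  Visit S.
Visit C.

J, W, Z, N, F, L, S, C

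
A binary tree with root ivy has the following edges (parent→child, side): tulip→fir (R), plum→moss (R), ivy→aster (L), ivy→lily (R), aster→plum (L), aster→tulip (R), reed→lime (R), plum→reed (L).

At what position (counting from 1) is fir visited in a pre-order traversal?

8

Pre-order visits the node, then its left subtree, then its right subtree.
Visit ivy.
At ivy: go left to aster.
  Visit aster.
  At aster: go left to plum.
    Visit plum.
    At plum: go left to reed.
      Visit reed.
      At reed: no left child.
      At reed: go right to lime.
        lime is a leaf — visit lime.
    At plum: go right to moss.
      moss is a leaf — visit moss.
  At aster: go right to tulip.
    Visit tulip.
    At tulip: no left child.
    At tulip: go right to fir.
      fir is a leaf — visit fir.
At ivy: go right to lily.
  lily is a leaf — visit lily.
Full pre-order sequence: ivy, aster, plum, reed, lime, moss, tulip, fir, lily.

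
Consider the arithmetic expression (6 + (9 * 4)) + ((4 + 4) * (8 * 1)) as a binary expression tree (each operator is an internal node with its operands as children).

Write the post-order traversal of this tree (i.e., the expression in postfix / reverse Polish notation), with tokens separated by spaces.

Post-order on an expression tree gives postfix notation: for each operator, emit left operand, right operand, then the operator.

6 9 4 * + 4 4 + 8 1 * * +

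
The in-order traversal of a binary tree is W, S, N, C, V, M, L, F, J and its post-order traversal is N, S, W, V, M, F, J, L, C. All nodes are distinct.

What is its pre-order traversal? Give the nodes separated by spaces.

The last element of post-order is the root; it splits in-order into left and right subtrees.
Root C: left subtree has 3 nodes {W, S, N}, right has 5 {V, M, L, F, J}.
  Root W: left subtree has 0 nodes { }, right has 2 {S, N}.
    Root S: left subtree has 0 nodes { }, right has 1 {N}.
  Root L: left subtree has 2 nodes {V, M}, right has 2 {F, J}.
    Root M: left subtree has 1 node {V}, right has 0 { }.
    Root J: left subtree has 1 node {F}, right has 0 { }.

C W S N L M V J F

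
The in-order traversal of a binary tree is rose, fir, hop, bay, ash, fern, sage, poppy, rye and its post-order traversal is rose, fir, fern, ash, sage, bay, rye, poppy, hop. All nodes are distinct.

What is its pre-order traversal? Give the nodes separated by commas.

hop, fir, rose, poppy, bay, sage, ash, fern, rye

The last element of post-order is the root; it splits in-order into left and right subtrees.
Root hop: left subtree has 2 nodes {rose, fir}, right has 6 {bay, ash, fern, sage, poppy, rye}.
  Root fir: left subtree has 1 node {rose}, right has 0 { }.
  Root poppy: left subtree has 4 nodes {bay, ash, fern, sage}, right has 1 {rye}.
    Root bay: left subtree has 0 nodes { }, right has 3 {ash, fern, sage}.
      Root sage: left subtree has 2 nodes {ash, fern}, right has 0 { }.
        Root ash: left subtree has 0 nodes { }, right has 1 {fern}.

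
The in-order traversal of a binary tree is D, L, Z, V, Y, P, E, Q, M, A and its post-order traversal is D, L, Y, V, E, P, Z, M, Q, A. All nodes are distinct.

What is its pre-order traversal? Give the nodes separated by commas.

The last element of post-order is the root; it splits in-order into left and right subtrees.
Root A: left subtree has 9 nodes {D, L, Z, V, Y, P, E, Q, M}, right has 0 { }.
  Root Q: left subtree has 7 nodes {D, L, Z, V, Y, P, E}, right has 1 {M}.
    Root Z: left subtree has 2 nodes {D, L}, right has 4 {V, Y, P, E}.
      Root L: left subtree has 1 node {D}, right has 0 { }.
      Root P: left subtree has 2 nodes {V, Y}, right has 1 {E}.
        Root V: left subtree has 0 nodes { }, right has 1 {Y}.

A, Q, Z, L, D, P, V, Y, E, M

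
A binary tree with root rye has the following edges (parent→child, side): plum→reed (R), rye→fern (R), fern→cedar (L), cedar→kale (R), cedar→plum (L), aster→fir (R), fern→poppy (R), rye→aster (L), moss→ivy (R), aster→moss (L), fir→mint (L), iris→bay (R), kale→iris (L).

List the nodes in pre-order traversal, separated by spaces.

Pre-order visits the node, then its left subtree, then its right subtree.
Visit rye.
At rye: go left to aster.
  Visit aster.
  At aster: go left to moss.
    Visit moss.
    At moss: no left child.
    At moss: go right to ivy.
      ivy is a leaf — visit ivy.
  At aster: go right to fir.
    Visit fir.
    At fir: go left to mint.
      mint is a leaf — visit mint.
    At fir: no right child.
At rye: go right to fern.
  Visit fern.
  At fern: go left to cedar.
    Visit cedar.
    At cedar: go left to plum.
      Visit plum.
      At plum: no left child.
      At plum: go right to reed.
        reed is a leaf — visit reed.
    At cedar: go right to kale.
      Visit kale.
      At kale: go left to iris.
        Visit iris.
        At iris: no left child.
        At iris: go right to bay.
          bay is a leaf — visit bay.
      At kale: no right child.
  At fern: go right to poppy.
    poppy is a leaf — visit poppy.

rye aster moss ivy fir mint fern cedar plum reed kale iris bay poppy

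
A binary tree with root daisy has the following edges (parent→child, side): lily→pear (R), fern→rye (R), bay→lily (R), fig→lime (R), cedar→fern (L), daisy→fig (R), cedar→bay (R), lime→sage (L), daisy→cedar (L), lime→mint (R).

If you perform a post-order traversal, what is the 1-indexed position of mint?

8

Post-order visits the left subtree, then the right subtree, then the node.
At daisy: go left to cedar.
  At cedar: go left to fern.
    At fern: no left child.
    At fern: go right to rye.
      rye is a leaf — visit rye.
    Visit fern.
  At cedar: go right to bay.
    At bay: no left child.
    At bay: go right to lily.
      At lily: no left child.
      At lily: go right to pear.
        pear is a leaf — visit pear.
      Visit lily.
    Visit bay.
  Visit cedar.
At daisy: go right to fig.
  At fig: no left child.
  At fig: go right to lime.
    At lime: go left to sage.
      sage is a leaf — visit sage.
    At lime: go right to mint.
      mint is a leaf — visit mint.
    Visit lime.
  Visit fig.
Visit daisy.
Full post-order sequence: rye, fern, pear, lily, bay, cedar, sage, mint, lime, fig, daisy.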